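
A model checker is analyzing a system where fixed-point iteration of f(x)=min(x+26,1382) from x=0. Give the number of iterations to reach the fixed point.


Step 1: x=0, cap=1382, increment=26
Step 2: x grows by 26 each step until capped at 1382; fixed point is x=1382
Step 3: iterations = ceil(1382/26) = 54

54


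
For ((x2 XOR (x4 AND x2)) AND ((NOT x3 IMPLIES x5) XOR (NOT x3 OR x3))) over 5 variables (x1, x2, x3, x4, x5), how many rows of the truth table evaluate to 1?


Formula: ((x2 XOR (x4 AND x2)) AND ((NOT x3 IMPLIES x5) XOR (NOT x3 OR x3))) over 5 vars (32 rows)
Evaluate each row (x1, x2, x3, x4, x5 as bits, MSB first):
  row 0 [00000]: ((0 XOR (0 AND 0)) AND ((NOT 0 IMPLIES 0) XOR (NOT 0 OR 0))) -> 0
  row 1 [00001]: ((0 XOR (0 AND 0)) AND ((NOT 0 IMPLIES 1) XOR (NOT 0 OR 0))) -> 0
  row 2 [00010]: ((0 XOR (1 AND 0)) AND ((NOT 0 IMPLIES 0) XOR (NOT 0 OR 0))) -> 0
  row 3 [00011]: ((0 XOR (1 AND 0)) AND ((NOT 0 IMPLIES 1) XOR (NOT 0 OR 0))) -> 0
  row 4 [00100]: ((0 XOR (0 AND 0)) AND ((NOT 1 IMPLIES 0) XOR (NOT 1 OR 1))) -> 0
  row 5 [00101]: ((0 XOR (0 AND 0)) AND ((NOT 1 IMPLIES 1) XOR (NOT 1 OR 1))) -> 0
  row 6 [00110]: ((0 XOR (1 AND 0)) AND ((NOT 1 IMPLIES 0) XOR (NOT 1 OR 1))) -> 0
  row 7 [00111]: ((0 XOR (1 AND 0)) AND ((NOT 1 IMPLIES 1) XOR (NOT 1 OR 1))) -> 0
  row 8 [01000]: ((1 XOR (0 AND 1)) AND ((NOT 0 IMPLIES 0) XOR (NOT 0 OR 0))) -> 1
  row 9 [01001]: ((1 XOR (0 AND 1)) AND ((NOT 0 IMPLIES 1) XOR (NOT 0 OR 0))) -> 0
  row 10 [01010]: ((1 XOR (1 AND 1)) AND ((NOT 0 IMPLIES 0) XOR (NOT 0 OR 0))) -> 0
  row 11 [01011]: ((1 XOR (1 AND 1)) AND ((NOT 0 IMPLIES 1) XOR (NOT 0 OR 0))) -> 0
  row 12 [01100]: ((1 XOR (0 AND 1)) AND ((NOT 1 IMPLIES 0) XOR (NOT 1 OR 1))) -> 0
  row 13 [01101]: ((1 XOR (0 AND 1)) AND ((NOT 1 IMPLIES 1) XOR (NOT 1 OR 1))) -> 0
  row 14 [01110]: ((1 XOR (1 AND 1)) AND ((NOT 1 IMPLIES 0) XOR (NOT 1 OR 1))) -> 0
  row 15 [01111]: ((1 XOR (1 AND 1)) AND ((NOT 1 IMPLIES 1) XOR (NOT 1 OR 1))) -> 0
  row 16 [10000]: ((0 XOR (0 AND 0)) AND ((NOT 0 IMPLIES 0) XOR (NOT 0 OR 0))) -> 0
  row 17 [10001]: ((0 XOR (0 AND 0)) AND ((NOT 0 IMPLIES 1) XOR (NOT 0 OR 0))) -> 0
  row 18 [10010]: ((0 XOR (1 AND 0)) AND ((NOT 0 IMPLIES 0) XOR (NOT 0 OR 0))) -> 0
  row 19 [10011]: ((0 XOR (1 AND 0)) AND ((NOT 0 IMPLIES 1) XOR (NOT 0 OR 0))) -> 0
  row 20 [10100]: ((0 XOR (0 AND 0)) AND ((NOT 1 IMPLIES 0) XOR (NOT 1 OR 1))) -> 0
  row 21 [10101]: ((0 XOR (0 AND 0)) AND ((NOT 1 IMPLIES 1) XOR (NOT 1 OR 1))) -> 0
  row 22 [10110]: ((0 XOR (1 AND 0)) AND ((NOT 1 IMPLIES 0) XOR (NOT 1 OR 1))) -> 0
  row 23 [10111]: ((0 XOR (1 AND 0)) AND ((NOT 1 IMPLIES 1) XOR (NOT 1 OR 1))) -> 0
  row 24 [11000]: ((1 XOR (0 AND 1)) AND ((NOT 0 IMPLIES 0) XOR (NOT 0 OR 0))) -> 1
  row 25 [11001]: ((1 XOR (0 AND 1)) AND ((NOT 0 IMPLIES 1) XOR (NOT 0 OR 0))) -> 0
  row 26 [11010]: ((1 XOR (1 AND 1)) AND ((NOT 0 IMPLIES 0) XOR (NOT 0 OR 0))) -> 0
  row 27 [11011]: ((1 XOR (1 AND 1)) AND ((NOT 0 IMPLIES 1) XOR (NOT 0 OR 0))) -> 0
  row 28 [11100]: ((1 XOR (0 AND 1)) AND ((NOT 1 IMPLIES 0) XOR (NOT 1 OR 1))) -> 0
  row 29 [11101]: ((1 XOR (0 AND 1)) AND ((NOT 1 IMPLIES 1) XOR (NOT 1 OR 1))) -> 0
  row 30 [11110]: ((1 XOR (1 AND 1)) AND ((NOT 1 IMPLIES 0) XOR (NOT 1 OR 1))) -> 0
  row 31 [11111]: ((1 XOR (1 AND 1)) AND ((NOT 1 IMPLIES 1) XOR (NOT 1 OR 1))) -> 0
Full result column, 8 rows per line (x1,x2 fixed per line; x3,x4,x5 runs 000..111 left to right):
  rows 0-7 [x1,x2=00]: 00000000  (ones: 0)
  rows 8-15 [x1,x2=01]: 10000000  (ones: 1)
  rows 16-23 [x1,x2=10]: 00000000  (ones: 0)
  rows 24-31 [x1,x2=11]: 10000000  (ones: 1)
Count of 1-rows = 0+1+0+1 = 2

2


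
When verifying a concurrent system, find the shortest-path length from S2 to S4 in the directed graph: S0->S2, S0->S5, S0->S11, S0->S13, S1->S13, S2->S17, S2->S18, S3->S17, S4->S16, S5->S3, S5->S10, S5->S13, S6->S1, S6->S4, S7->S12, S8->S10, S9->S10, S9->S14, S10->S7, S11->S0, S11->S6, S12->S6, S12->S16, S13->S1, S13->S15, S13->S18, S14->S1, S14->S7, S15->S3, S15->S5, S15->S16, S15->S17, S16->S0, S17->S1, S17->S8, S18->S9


BFS layer-by-layer from S2:
  dist 0: {S2}
  dist 1: {S17, S18}
  dist 2: {S1, S8, S9}
  dist 3: {S10, S13, S14}
  dist 4: {S7, S15}
  dist 5: {S3, S5, S12, S16}
  dist 6: {S0, S6}
  dist 7: {S4, S11}
  -> S4 reached at distance 7
Shortest path length = 7

7


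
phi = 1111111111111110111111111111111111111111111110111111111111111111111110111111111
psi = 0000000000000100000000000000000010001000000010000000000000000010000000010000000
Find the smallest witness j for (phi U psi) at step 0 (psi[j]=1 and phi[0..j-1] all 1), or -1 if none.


(phi U psi) at 0: need smallest j with psi[j]=1 and phi[i]=1 for all i in [0,j).
Scan from step 0:
  step 0: phi=1, psi=0 -> continue
  step 1: phi=1, psi=0 -> continue
  step 2: phi=1, psi=0 -> continue
  step 3: phi=1, psi=0 -> continue
  step 13: psi=1 and phi held for [0,13) -> witness found
Witness step = 13

13


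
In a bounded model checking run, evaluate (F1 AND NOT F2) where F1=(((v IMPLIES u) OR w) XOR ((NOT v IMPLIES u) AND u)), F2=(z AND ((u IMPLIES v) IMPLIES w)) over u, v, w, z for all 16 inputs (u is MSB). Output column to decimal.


F1 = (((v IMPLIES u) OR w) XOR ((NOT v IMPLIES u) AND u))
F2 = (z AND ((u IMPLIES v) IMPLIES w))
Counterexample to F1=>F2 is where F1=1 and F2=0.
Evaluate each row (bits = u,v,w,z, MSB first):
  row 0 [0000]: F1=1 F2=0 -> F1&~F2 -> 1
  row 1 [0001]: F1=1 F2=0 -> F1&~F2 -> 1
  row 2 [0010]: F1=1 F2=0 -> F1&~F2 -> 1
  row 3 [0011]: F1=1 F2=1 -> F1&~F2 -> 0
  row 4 [0100]: F1=0 F2=0 -> F1&~F2 -> 0
  row 5 [0101]: F1=0 F2=0 -> F1&~F2 -> 0
  row 6 [0110]: F1=1 F2=0 -> F1&~F2 -> 1
  row 7 [0111]: F1=1 F2=1 -> F1&~F2 -> 0
  row 8 [1000]: F1=0 F2=0 -> F1&~F2 -> 0
  row 9 [1001]: F1=0 F2=1 -> F1&~F2 -> 0
  row 10 [1010]: F1=0 F2=0 -> F1&~F2 -> 0
  row 11 [1011]: F1=0 F2=1 -> F1&~F2 -> 0
  row 12 [1100]: F1=0 F2=0 -> F1&~F2 -> 0
  row 13 [1101]: F1=0 F2=0 -> F1&~F2 -> 0
  row 14 [1110]: F1=0 F2=0 -> F1&~F2 -> 0
  row 15 [1111]: F1=0 F2=1 -> F1&~F2 -> 0
Full result column, 4 rows per line (u,v fixed per line; w,z runs 00..11 left to right):
  rows 0-3 [u,v=00]: 1110  = hex E
  rows 4-7 [u,v=01]: 0010  = hex 2
  rows 8-11 [u,v=10]: 0000  = hex 0
  rows 12-15 [u,v=11]: 0000  = hex 0
Counterexample vector (row 0 .. row 15) = 1110001000000000
Output column grouped in 4s = 1110 0010 0000 0000 = 0xE200
Convert to decimal digit by digit (value = value*16 + digit):
  E -> 14
  14*16 + 2 = 226
  226*16 + 0 = 3616
  3616*16 + 0 = 57856
Decimal = 57856

57856


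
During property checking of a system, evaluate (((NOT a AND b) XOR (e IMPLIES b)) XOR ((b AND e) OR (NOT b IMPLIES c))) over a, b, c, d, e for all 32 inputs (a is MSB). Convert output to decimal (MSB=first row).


Formula: (((NOT a AND b) XOR (e IMPLIES b)) XOR ((b AND e) OR (NOT b IMPLIES c))) over a, b, c, d, e (32 rows)
Evaluate each row (bits = a,b,c,d,e, MSB first):
  row 0 [00000]: (((NOT 0 AND 0) XOR (0 IMPLIES 0)) XOR ((0 AND 0) OR (NOT 0 IMPLIES 0))) -> 1
  row 1 [00001]: (((NOT 0 AND 0) XOR (1 IMPLIES 0)) XOR ((0 AND 1) OR (NOT 0 IMPLIES 0))) -> 0
  row 2 [00010]: (((NOT 0 AND 0) XOR (0 IMPLIES 0)) XOR ((0 AND 0) OR (NOT 0 IMPLIES 0))) -> 1
  row 3 [00011]: (((NOT 0 AND 0) XOR (1 IMPLIES 0)) XOR ((0 AND 1) OR (NOT 0 IMPLIES 0))) -> 0
  row 4 [00100]: (((NOT 0 AND 0) XOR (0 IMPLIES 0)) XOR ((0 AND 0) OR (NOT 0 IMPLIES 1))) -> 0
  row 5 [00101]: (((NOT 0 AND 0) XOR (1 IMPLIES 0)) XOR ((0 AND 1) OR (NOT 0 IMPLIES 1))) -> 1
  row 6 [00110]: (((NOT 0 AND 0) XOR (0 IMPLIES 0)) XOR ((0 AND 0) OR (NOT 0 IMPLIES 1))) -> 0
  row 7 [00111]: (((NOT 0 AND 0) XOR (1 IMPLIES 0)) XOR ((0 AND 1) OR (NOT 0 IMPLIES 1))) -> 1
  row 8 [01000]: (((NOT 0 AND 1) XOR (0 IMPLIES 1)) XOR ((1 AND 0) OR (NOT 1 IMPLIES 0))) -> 1
  row 9 [01001]: (((NOT 0 AND 1) XOR (1 IMPLIES 1)) XOR ((1 AND 1) OR (NOT 1 IMPLIES 0))) -> 1
  row 10 [01010]: (((NOT 0 AND 1) XOR (0 IMPLIES 1)) XOR ((1 AND 0) OR (NOT 1 IMPLIES 0))) -> 1
  row 11 [01011]: (((NOT 0 AND 1) XOR (1 IMPLIES 1)) XOR ((1 AND 1) OR (NOT 1 IMPLIES 0))) -> 1
  row 12 [01100]: (((NOT 0 AND 1) XOR (0 IMPLIES 1)) XOR ((1 AND 0) OR (NOT 1 IMPLIES 1))) -> 1
  row 13 [01101]: (((NOT 0 AND 1) XOR (1 IMPLIES 1)) XOR ((1 AND 1) OR (NOT 1 IMPLIES 1))) -> 1
  row 14 [01110]: (((NOT 0 AND 1) XOR (0 IMPLIES 1)) XOR ((1 AND 0) OR (NOT 1 IMPLIES 1))) -> 1
  row 15 [01111]: (((NOT 0 AND 1) XOR (1 IMPLIES 1)) XOR ((1 AND 1) OR (NOT 1 IMPLIES 1))) -> 1
  row 16 [10000]: (((NOT 1 AND 0) XOR (0 IMPLIES 0)) XOR ((0 AND 0) OR (NOT 0 IMPLIES 0))) -> 1
  row 17 [10001]: (((NOT 1 AND 0) XOR (1 IMPLIES 0)) XOR ((0 AND 1) OR (NOT 0 IMPLIES 0))) -> 0
  row 18 [10010]: (((NOT 1 AND 0) XOR (0 IMPLIES 0)) XOR ((0 AND 0) OR (NOT 0 IMPLIES 0))) -> 1
  row 19 [10011]: (((NOT 1 AND 0) XOR (1 IMPLIES 0)) XOR ((0 AND 1) OR (NOT 0 IMPLIES 0))) -> 0
  row 20 [10100]: (((NOT 1 AND 0) XOR (0 IMPLIES 0)) XOR ((0 AND 0) OR (NOT 0 IMPLIES 1))) -> 0
  row 21 [10101]: (((NOT 1 AND 0) XOR (1 IMPLIES 0)) XOR ((0 AND 1) OR (NOT 0 IMPLIES 1))) -> 1
  row 22 [10110]: (((NOT 1 AND 0) XOR (0 IMPLIES 0)) XOR ((0 AND 0) OR (NOT 0 IMPLIES 1))) -> 0
  row 23 [10111]: (((NOT 1 AND 0) XOR (1 IMPLIES 0)) XOR ((0 AND 1) OR (NOT 0 IMPLIES 1))) -> 1
  row 24 [11000]: (((NOT 1 AND 1) XOR (0 IMPLIES 1)) XOR ((1 AND 0) OR (NOT 1 IMPLIES 0))) -> 0
  row 25 [11001]: (((NOT 1 AND 1) XOR (1 IMPLIES 1)) XOR ((1 AND 1) OR (NOT 1 IMPLIES 0))) -> 0
  row 26 [11010]: (((NOT 1 AND 1) XOR (0 IMPLIES 1)) XOR ((1 AND 0) OR (NOT 1 IMPLIES 0))) -> 0
  row 27 [11011]: (((NOT 1 AND 1) XOR (1 IMPLIES 1)) XOR ((1 AND 1) OR (NOT 1 IMPLIES 0))) -> 0
  row 28 [11100]: (((NOT 1 AND 1) XOR (0 IMPLIES 1)) XOR ((1 AND 0) OR (NOT 1 IMPLIES 1))) -> 0
  row 29 [11101]: (((NOT 1 AND 1) XOR (1 IMPLIES 1)) XOR ((1 AND 1) OR (NOT 1 IMPLIES 1))) -> 0
  row 30 [11110]: (((NOT 1 AND 1) XOR (0 IMPLIES 1)) XOR ((1 AND 0) OR (NOT 1 IMPLIES 1))) -> 0
  row 31 [11111]: (((NOT 1 AND 1) XOR (1 IMPLIES 1)) XOR ((1 AND 1) OR (NOT 1 IMPLIES 1))) -> 0
Full result column, 4 rows per line (a,b,c fixed per line; d,e runs 00..11 left to right):
  rows 0-3 [a,b,c=000]: 1010  = hex A
  rows 4-7 [a,b,c=001]: 0101  = hex 5
  rows 8-11 [a,b,c=010]: 1111  = hex F
  rows 12-15 [a,b,c=011]: 1111  = hex F
  rows 16-19 [a,b,c=100]: 1010  = hex A
  rows 20-23 [a,b,c=101]: 0101  = hex 5
  rows 24-27 [a,b,c=110]: 0000  = hex 0
  rows 28-31 [a,b,c=111]: 0000  = hex 0
Output column (row 0 .. row 31) = 10100101111111111010010100000000
Output column grouped in 4s = 1010 0101 1111 1111 1010 0101 0000 0000 = 0xA5FFA500
Convert to decimal digit by digit (value = value*16 + digit):
  A -> 10
  10*16 + 5 = 165
  165*16 + 15 (F) = 2655
  2655*16 + 15 (F) = 42495
  42495*16 + 10 (A) = 679930
  679930*16 + 5 = 10878885
  10878885*16 + 0 = 174062160
  174062160*16 + 0 = 2784994560
Decimal = 2784994560

2784994560


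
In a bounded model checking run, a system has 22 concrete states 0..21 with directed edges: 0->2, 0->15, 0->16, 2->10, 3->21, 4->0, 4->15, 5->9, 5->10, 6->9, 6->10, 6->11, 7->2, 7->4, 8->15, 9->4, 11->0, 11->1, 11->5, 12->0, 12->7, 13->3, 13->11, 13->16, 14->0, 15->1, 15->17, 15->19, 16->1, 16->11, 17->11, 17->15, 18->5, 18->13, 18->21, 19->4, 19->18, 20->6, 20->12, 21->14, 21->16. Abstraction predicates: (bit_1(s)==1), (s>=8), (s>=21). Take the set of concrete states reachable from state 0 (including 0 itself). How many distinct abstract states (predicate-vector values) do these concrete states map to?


BFS from 0:
Concrete reachable: {0, 1, 2, 3, 4, 5, 9, 10, 11, 13, 14, 15, 16, 17, 18, 19, 21}
Abstract via predicates (bit_1(s)==1), (s>=8), (s>=21):
  (0,0,0) <- {0, 1, 4, 5}
  (0,1,0) <- {9, 13, 16, 17}
  (0,1,1) <- {21}
  (1,0,0) <- {2, 3}
  (1,1,0) <- {10, 11, 14, 15, 18, 19}
Distinct abstract states = 5

5


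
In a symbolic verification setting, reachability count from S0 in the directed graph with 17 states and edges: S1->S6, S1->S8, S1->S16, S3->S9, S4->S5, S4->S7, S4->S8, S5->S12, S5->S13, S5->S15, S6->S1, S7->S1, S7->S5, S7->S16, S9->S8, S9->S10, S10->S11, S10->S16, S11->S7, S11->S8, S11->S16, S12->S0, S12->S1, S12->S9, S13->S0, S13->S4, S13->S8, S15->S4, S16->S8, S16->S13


BFS from S0:
  layer 0: {S0}
Reachable set: {S0}
Count = 1

1


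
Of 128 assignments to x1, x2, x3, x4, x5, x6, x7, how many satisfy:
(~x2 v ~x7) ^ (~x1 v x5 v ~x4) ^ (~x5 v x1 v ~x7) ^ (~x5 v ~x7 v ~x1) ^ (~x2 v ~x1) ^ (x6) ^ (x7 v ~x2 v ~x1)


CNF with 7 clauses over 7 vars (128 assignments).
An assignment satisfies CNF iff every clause has >=1 true literal.
Check each row (bits = x1,x2,x3,x4,x5,x6,x7; clause T/F shown):
  row 0 [0000000]: clauses=TTTTTFT -> 0
  row 1 [0000001]: clauses=TTTTTFT -> 0
  row 2 [0000010]: clauses=TTTTTTT -> 1
  row 3 [0000011]: clauses=TTTTTTT -> 1
  row 4 [0000100]: clauses=TTTTTFT -> 0
  (every remaining row is evaluated the same way; all 128 results are listed next)
Full result column, 8 rows per line (x1,x2,x3,x4 fixed per line; x5,x6,x7 runs 000..111 left to right):
  rows 0-7 [x1,x2,x3,x4=0000]: 00110010  (ones: 3)
  rows 8-15 [x1,x2,x3,x4=0001]: 00110010  (ones: 3)
  rows 16-23 [x1,x2,x3,x4=0010]: 00110010  (ones: 3)
  rows 24-31 [x1,x2,x3,x4=0011]: 00110010  (ones: 3)
  rows 32-39 [x1,x2,x3,x4=0100]: 00100010  (ones: 2)
  rows 40-47 [x1,x2,x3,x4=0101]: 00100010  (ones: 2)
  rows 48-55 [x1,x2,x3,x4=0110]: 00100010  (ones: 2)
  rows 56-63 [x1,x2,x3,x4=0111]: 00100010  (ones: 2)
  rows 64-71 [x1,x2,x3,x4=1000]: 00110010  (ones: 3)
  rows 72-79 [x1,x2,x3,x4=1001]: 00000010  (ones: 1)
  rows 80-87 [x1,x2,x3,x4=1010]: 00110010  (ones: 3)
  rows 88-95 [x1,x2,x3,x4=1011]: 00000010  (ones: 1)
  rows 96-103 [x1,x2,x3,x4=1100]: 00000000  (ones: 0)
  rows 104-111 [x1,x2,x3,x4=1101]: 00000000  (ones: 0)
  rows 112-119 [x1,x2,x3,x4=1110]: 00000000  (ones: 0)
  rows 120-127 [x1,x2,x3,x4=1111]: 00000000  (ones: 0)
Satisfying assignments = 3+3+3+3+2+2+2+2+3+1+3+1+0+0+0+0 = 28

28


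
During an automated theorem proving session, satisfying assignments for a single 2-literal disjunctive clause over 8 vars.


Step 1: Total=2^8=256
Step 2: Unsat when all 2 false: 2^6=64
Step 3: Sat=256-64=192

192


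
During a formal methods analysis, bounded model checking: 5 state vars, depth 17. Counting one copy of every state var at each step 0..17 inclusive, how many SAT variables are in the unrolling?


BMC unrolls to depth k, creating one copy of each state var for steps 0..k.
Step count = 17 + 1 = 18 (steps 0 through 17)
Vars per step = 5
Total = 5 * 18 = 90

90


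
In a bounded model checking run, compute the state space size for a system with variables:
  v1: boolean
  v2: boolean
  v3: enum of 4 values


State space = product of domain sizes of all variables.
Domain sizes:
  v1 (boolean): 2
  v2 (boolean): 2
  v3 (enum of 4 values): 4
Product = 2 * 2 * 4 = 16

16


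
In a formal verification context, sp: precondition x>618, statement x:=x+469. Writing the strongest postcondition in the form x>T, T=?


Formula: sp(P, x:=E) = exists old_x. (x = E[old_x/x]) AND P[old_x/x] (old_x is the value of x before the assignment; eliminate old_x by solving x = E[old_x/x] for old_x)
Step 1: Precondition P: x>618, i.e. old_x > 618
Step 2: Assignment gives x = old_x + 469, so old_x = x - 469
Step 3: Substitute into P: x - 469 > 618
Step 4: Simplify: x > 618+469 = 1087

1087


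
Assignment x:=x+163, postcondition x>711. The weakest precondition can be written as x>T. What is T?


Formula: wp(x:=E, P) = P[E/x] (substitute E for x in postcondition)
Step 1: Postcondition: x>711
Step 2: Substitute x+163 for x: x+163>711
Step 3: Solve for x: x > 711-163 = 548

548


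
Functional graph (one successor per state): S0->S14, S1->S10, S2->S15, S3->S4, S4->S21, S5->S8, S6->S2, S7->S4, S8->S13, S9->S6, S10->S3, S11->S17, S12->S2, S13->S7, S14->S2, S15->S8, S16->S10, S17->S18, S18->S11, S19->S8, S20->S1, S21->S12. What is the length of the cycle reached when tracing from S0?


Trace from S0 until a state repeats:
  S0 -> S14 -> S2 -> S15 -> S8 -> S13 -> S7 -> S4 -> S21 -> S12 -> S2
S2 first seen at step 2, revisited at step 10.
Cycle length = 10 - 2 = 8

8


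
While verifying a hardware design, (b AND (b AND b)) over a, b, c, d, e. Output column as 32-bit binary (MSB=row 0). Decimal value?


Formula: (b AND (b AND b)) over a, b, c, d, e (32 rows)
Evaluate each row (bits = a,b,c,d,e, MSB first):
  row 0 [00000]: (0 AND (0 AND 0)) -> 0
  row 1 [00001]: (0 AND (0 AND 0)) -> 0
  row 2 [00010]: (0 AND (0 AND 0)) -> 0
  row 3 [00011]: (0 AND (0 AND 0)) -> 0
  row 4 [00100]: (0 AND (0 AND 0)) -> 0
  row 5 [00101]: (0 AND (0 AND 0)) -> 0
  row 6 [00110]: (0 AND (0 AND 0)) -> 0
  row 7 [00111]: (0 AND (0 AND 0)) -> 0
  row 8 [01000]: (1 AND (1 AND 1)) -> 1
  row 9 [01001]: (1 AND (1 AND 1)) -> 1
  row 10 [01010]: (1 AND (1 AND 1)) -> 1
  row 11 [01011]: (1 AND (1 AND 1)) -> 1
  row 12 [01100]: (1 AND (1 AND 1)) -> 1
  row 13 [01101]: (1 AND (1 AND 1)) -> 1
  row 14 [01110]: (1 AND (1 AND 1)) -> 1
  row 15 [01111]: (1 AND (1 AND 1)) -> 1
  row 16 [10000]: (0 AND (0 AND 0)) -> 0
  row 17 [10001]: (0 AND (0 AND 0)) -> 0
  row 18 [10010]: (0 AND (0 AND 0)) -> 0
  row 19 [10011]: (0 AND (0 AND 0)) -> 0
  row 20 [10100]: (0 AND (0 AND 0)) -> 0
  row 21 [10101]: (0 AND (0 AND 0)) -> 0
  row 22 [10110]: (0 AND (0 AND 0)) -> 0
  row 23 [10111]: (0 AND (0 AND 0)) -> 0
  row 24 [11000]: (1 AND (1 AND 1)) -> 1
  row 25 [11001]: (1 AND (1 AND 1)) -> 1
  row 26 [11010]: (1 AND (1 AND 1)) -> 1
  row 27 [11011]: (1 AND (1 AND 1)) -> 1
  row 28 [11100]: (1 AND (1 AND 1)) -> 1
  row 29 [11101]: (1 AND (1 AND 1)) -> 1
  row 30 [11110]: (1 AND (1 AND 1)) -> 1
  row 31 [11111]: (1 AND (1 AND 1)) -> 1
Full result column, 4 rows per line (a,b,c fixed per line; d,e runs 00..11 left to right):
  rows 0-3 [a,b,c=000]: 0000  = hex 0
  rows 4-7 [a,b,c=001]: 0000  = hex 0
  rows 8-11 [a,b,c=010]: 1111  = hex F
  rows 12-15 [a,b,c=011]: 1111  = hex F
  rows 16-19 [a,b,c=100]: 0000  = hex 0
  rows 20-23 [a,b,c=101]: 0000  = hex 0
  rows 24-27 [a,b,c=110]: 1111  = hex F
  rows 28-31 [a,b,c=111]: 1111  = hex F
Output column (row 0 .. row 31) = 00000000111111110000000011111111
Output column grouped in 4s = 0000 0000 1111 1111 0000 0000 1111 1111 = 0x00FF00FF
Convert to decimal digit by digit (value = value*16 + digit):
  0 -> 0
  0*16 + 0 = 0
  0*16 + 15 (F) = 15
  15*16 + 15 (F) = 255
  255*16 + 0 = 4080
  4080*16 + 0 = 65280
  65280*16 + 15 (F) = 1044495
  1044495*16 + 15 (F) = 16711935
Decimal = 16711935

16711935


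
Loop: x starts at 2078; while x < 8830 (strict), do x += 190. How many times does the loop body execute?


Step 1: x goes from 2078 toward 8830 by 190; the body runs while x<8830, so iterations = ceil((bound-start)/step)
Step 2: Distance=6752
Step 3: ceil(6752/190)=36

36


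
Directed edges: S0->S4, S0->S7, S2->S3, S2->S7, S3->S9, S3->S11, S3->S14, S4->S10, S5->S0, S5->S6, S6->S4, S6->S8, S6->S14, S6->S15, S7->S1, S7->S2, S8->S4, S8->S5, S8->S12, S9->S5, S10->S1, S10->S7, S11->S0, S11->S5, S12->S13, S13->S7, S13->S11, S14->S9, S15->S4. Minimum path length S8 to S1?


BFS layer-by-layer from S8:
  dist 0: {S8}
  dist 1: {S4, S5, S12}
  dist 2: {S0, S6, S10, S13}
  dist 3: {S1, S7, S11, S14, S15}
  -> S1 reached at distance 3
Shortest path length = 3

3


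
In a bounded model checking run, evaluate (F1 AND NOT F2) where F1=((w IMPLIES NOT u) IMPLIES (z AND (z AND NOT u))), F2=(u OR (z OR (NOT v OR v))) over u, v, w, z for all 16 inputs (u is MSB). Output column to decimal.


F1 = ((w IMPLIES NOT u) IMPLIES (z AND (z AND NOT u)))
F2 = (u OR (z OR (NOT v OR v)))
Counterexample to F1=>F2 is where F1=1 and F2=0.
Evaluate each row (bits = u,v,w,z, MSB first):
  row 0 [0000]: F1=0 F2=1 -> F1&~F2 -> 0
  row 1 [0001]: F1=1 F2=1 -> F1&~F2 -> 0
  row 2 [0010]: F1=0 F2=1 -> F1&~F2 -> 0
  row 3 [0011]: F1=1 F2=1 -> F1&~F2 -> 0
  row 4 [0100]: F1=0 F2=1 -> F1&~F2 -> 0
  row 5 [0101]: F1=1 F2=1 -> F1&~F2 -> 0
  row 6 [0110]: F1=0 F2=1 -> F1&~F2 -> 0
  row 7 [0111]: F1=1 F2=1 -> F1&~F2 -> 0
  row 8 [1000]: F1=0 F2=1 -> F1&~F2 -> 0
  row 9 [1001]: F1=0 F2=1 -> F1&~F2 -> 0
  row 10 [1010]: F1=1 F2=1 -> F1&~F2 -> 0
  row 11 [1011]: F1=1 F2=1 -> F1&~F2 -> 0
  row 12 [1100]: F1=0 F2=1 -> F1&~F2 -> 0
  row 13 [1101]: F1=0 F2=1 -> F1&~F2 -> 0
  row 14 [1110]: F1=1 F2=1 -> F1&~F2 -> 0
  row 15 [1111]: F1=1 F2=1 -> F1&~F2 -> 0
Full result column, 4 rows per line (u,v fixed per line; w,z runs 00..11 left to right):
  rows 0-3 [u,v=00]: 0000  = hex 0
  rows 4-7 [u,v=01]: 0000  = hex 0
  rows 8-11 [u,v=10]: 0000  = hex 0
  rows 12-15 [u,v=11]: 0000  = hex 0
Counterexample vector (row 0 .. row 15) = 0000000000000000
Output column grouped in 4s = 0000 0000 0000 0000 = 0x0000
Convert to decimal digit by digit (value = value*16 + digit):
  0 -> 0
  0*16 + 0 = 0
  0*16 + 0 = 0
  0*16 + 0 = 0
Decimal = 0

0


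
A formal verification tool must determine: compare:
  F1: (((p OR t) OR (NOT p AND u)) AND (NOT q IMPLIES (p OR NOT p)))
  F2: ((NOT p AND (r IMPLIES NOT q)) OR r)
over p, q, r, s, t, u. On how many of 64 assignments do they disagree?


F1 = (((p OR t) OR (NOT p AND u)) AND (NOT q IMPLIES (p OR NOT p)))
F2 = ((NOT p AND (r IMPLIES NOT q)) OR r)
Evaluate both on each of 64 rows (bits = p,q,r,s,t,u):
  row 0 [000000]: F1=0 F2=1 (differ) -> 1
  row 1 [000001]: F1=1 F2=1 -> 0
  row 2 [000010]: F1=1 F2=1 -> 0
  row 3 [000011]: F1=1 F2=1 -> 0
  row 4 [000100]: F1=0 F2=1 (differ) -> 1
  (every remaining row is evaluated the same way; all 64 results are listed next)
Full result column, 8 rows per line (p,q,r fixed per line; s,t,u runs 000..111 left to right):
  rows 0-7 [p,q,r=000]: 10001000  (ones: 2)
  rows 8-15 [p,q,r=001]: 10001000  (ones: 2)
  rows 16-23 [p,q,r=010]: 10001000  (ones: 2)
  rows 24-31 [p,q,r=011]: 10001000  (ones: 2)
  rows 32-39 [p,q,r=100]: 11111111  (ones: 8)
  rows 40-47 [p,q,r=101]: 00000000  (ones: 0)
  rows 48-55 [p,q,r=110]: 11111111  (ones: 8)
  rows 56-63 [p,q,r=111]: 00000000  (ones: 0)
Disagreements = 2+2+2+2+8+0+8+0 = 24

24


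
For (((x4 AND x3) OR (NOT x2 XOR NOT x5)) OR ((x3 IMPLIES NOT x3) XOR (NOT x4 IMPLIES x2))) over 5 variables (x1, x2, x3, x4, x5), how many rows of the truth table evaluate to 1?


Formula: (((x4 AND x3) OR (NOT x2 XOR NOT x5)) OR ((x3 IMPLIES NOT x3) XOR (NOT x4 IMPLIES x2))) over 5 vars (32 rows)
Evaluate each row (x1, x2, x3, x4, x5 as bits, MSB first):
  row 0 [00000]: (((0 AND 0) OR (NOT 0 XOR NOT 0)) OR ((0 IMPLIES NOT 0) XOR (NOT 0 IMPLIES 0))) -> 1
  row 1 [00001]: (((0 AND 0) OR (NOT 0 XOR NOT 1)) OR ((0 IMPLIES NOT 0) XOR (NOT 0 IMPLIES 0))) -> 1
  row 2 [00010]: (((1 AND 0) OR (NOT 0 XOR NOT 0)) OR ((0 IMPLIES NOT 0) XOR (NOT 1 IMPLIES 0))) -> 0
  row 3 [00011]: (((1 AND 0) OR (NOT 0 XOR NOT 1)) OR ((0 IMPLIES NOT 0) XOR (NOT 1 IMPLIES 0))) -> 1
  row 4 [00100]: (((0 AND 1) OR (NOT 0 XOR NOT 0)) OR ((1 IMPLIES NOT 1) XOR (NOT 0 IMPLIES 0))) -> 0
  row 5 [00101]: (((0 AND 1) OR (NOT 0 XOR NOT 1)) OR ((1 IMPLIES NOT 1) XOR (NOT 0 IMPLIES 0))) -> 1
  row 6 [00110]: (((1 AND 1) OR (NOT 0 XOR NOT 0)) OR ((1 IMPLIES NOT 1) XOR (NOT 1 IMPLIES 0))) -> 1
  row 7 [00111]: (((1 AND 1) OR (NOT 0 XOR NOT 1)) OR ((1 IMPLIES NOT 1) XOR (NOT 1 IMPLIES 0))) -> 1
  row 8 [01000]: (((0 AND 0) OR (NOT 1 XOR NOT 0)) OR ((0 IMPLIES NOT 0) XOR (NOT 0 IMPLIES 1))) -> 1
  row 9 [01001]: (((0 AND 0) OR (NOT 1 XOR NOT 1)) OR ((0 IMPLIES NOT 0) XOR (NOT 0 IMPLIES 1))) -> 0
  row 10 [01010]: (((1 AND 0) OR (NOT 1 XOR NOT 0)) OR ((0 IMPLIES NOT 0) XOR (NOT 1 IMPLIES 1))) -> 1
  row 11 [01011]: (((1 AND 0) OR (NOT 1 XOR NOT 1)) OR ((0 IMPLIES NOT 0) XOR (NOT 1 IMPLIES 1))) -> 0
  row 12 [01100]: (((0 AND 1) OR (NOT 1 XOR NOT 0)) OR ((1 IMPLIES NOT 1) XOR (NOT 0 IMPLIES 1))) -> 1
  row 13 [01101]: (((0 AND 1) OR (NOT 1 XOR NOT 1)) OR ((1 IMPLIES NOT 1) XOR (NOT 0 IMPLIES 1))) -> 1
  row 14 [01110]: (((1 AND 1) OR (NOT 1 XOR NOT 0)) OR ((1 IMPLIES NOT 1) XOR (NOT 1 IMPLIES 1))) -> 1
  row 15 [01111]: (((1 AND 1) OR (NOT 1 XOR NOT 1)) OR ((1 IMPLIES NOT 1) XOR (NOT 1 IMPLIES 1))) -> 1
  row 16 [10000]: (((0 AND 0) OR (NOT 0 XOR NOT 0)) OR ((0 IMPLIES NOT 0) XOR (NOT 0 IMPLIES 0))) -> 1
  row 17 [10001]: (((0 AND 0) OR (NOT 0 XOR NOT 1)) OR ((0 IMPLIES NOT 0) XOR (NOT 0 IMPLIES 0))) -> 1
  row 18 [10010]: (((1 AND 0) OR (NOT 0 XOR NOT 0)) OR ((0 IMPLIES NOT 0) XOR (NOT 1 IMPLIES 0))) -> 0
  row 19 [10011]: (((1 AND 0) OR (NOT 0 XOR NOT 1)) OR ((0 IMPLIES NOT 0) XOR (NOT 1 IMPLIES 0))) -> 1
  row 20 [10100]: (((0 AND 1) OR (NOT 0 XOR NOT 0)) OR ((1 IMPLIES NOT 1) XOR (NOT 0 IMPLIES 0))) -> 0
  row 21 [10101]: (((0 AND 1) OR (NOT 0 XOR NOT 1)) OR ((1 IMPLIES NOT 1) XOR (NOT 0 IMPLIES 0))) -> 1
  row 22 [10110]: (((1 AND 1) OR (NOT 0 XOR NOT 0)) OR ((1 IMPLIES NOT 1) XOR (NOT 1 IMPLIES 0))) -> 1
  row 23 [10111]: (((1 AND 1) OR (NOT 0 XOR NOT 1)) OR ((1 IMPLIES NOT 1) XOR (NOT 1 IMPLIES 0))) -> 1
  row 24 [11000]: (((0 AND 0) OR (NOT 1 XOR NOT 0)) OR ((0 IMPLIES NOT 0) XOR (NOT 0 IMPLIES 1))) -> 1
  row 25 [11001]: (((0 AND 0) OR (NOT 1 XOR NOT 1)) OR ((0 IMPLIES NOT 0) XOR (NOT 0 IMPLIES 1))) -> 0
  row 26 [11010]: (((1 AND 0) OR (NOT 1 XOR NOT 0)) OR ((0 IMPLIES NOT 0) XOR (NOT 1 IMPLIES 1))) -> 1
  row 27 [11011]: (((1 AND 0) OR (NOT 1 XOR NOT 1)) OR ((0 IMPLIES NOT 0) XOR (NOT 1 IMPLIES 1))) -> 0
  row 28 [11100]: (((0 AND 1) OR (NOT 1 XOR NOT 0)) OR ((1 IMPLIES NOT 1) XOR (NOT 0 IMPLIES 1))) -> 1
  row 29 [11101]: (((0 AND 1) OR (NOT 1 XOR NOT 1)) OR ((1 IMPLIES NOT 1) XOR (NOT 0 IMPLIES 1))) -> 1
  row 30 [11110]: (((1 AND 1) OR (NOT 1 XOR NOT 0)) OR ((1 IMPLIES NOT 1) XOR (NOT 1 IMPLIES 1))) -> 1
  row 31 [11111]: (((1 AND 1) OR (NOT 1 XOR NOT 1)) OR ((1 IMPLIES NOT 1) XOR (NOT 1 IMPLIES 1))) -> 1
Full result column, 8 rows per line (x1,x2 fixed per line; x3,x4,x5 runs 000..111 left to right):
  rows 0-7 [x1,x2=00]: 11010111  (ones: 6)
  rows 8-15 [x1,x2=01]: 10101111  (ones: 6)
  rows 16-23 [x1,x2=10]: 11010111  (ones: 6)
  rows 24-31 [x1,x2=11]: 10101111  (ones: 6)
Count of 1-rows = 6+6+6+6 = 24

24


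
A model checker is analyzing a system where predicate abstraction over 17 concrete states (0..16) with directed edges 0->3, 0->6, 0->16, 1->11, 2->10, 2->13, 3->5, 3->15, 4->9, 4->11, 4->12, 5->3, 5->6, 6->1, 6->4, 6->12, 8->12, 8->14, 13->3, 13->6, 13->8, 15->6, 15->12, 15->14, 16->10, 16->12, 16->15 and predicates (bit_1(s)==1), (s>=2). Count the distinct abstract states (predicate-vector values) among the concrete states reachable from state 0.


BFS from 0:
Concrete reachable: {0, 1, 3, 4, 5, 6, 9, 10, 11, 12, 14, 15, 16}
Abstract via predicates (bit_1(s)==1), (s>=2):
  (0,0) <- {0, 1}
  (0,1) <- {4, 5, 9, 12, 16}
  (1,1) <- {3, 6, 10, 11, 14, 15}
Distinct abstract states = 3

3


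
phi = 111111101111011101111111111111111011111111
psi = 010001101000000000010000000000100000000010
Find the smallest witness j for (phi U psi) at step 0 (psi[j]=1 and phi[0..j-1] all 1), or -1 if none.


(phi U psi) at 0: need smallest j with psi[j]=1 and phi[i]=1 for all i in [0,j).
Scan from step 0:
  step 0: phi=1, psi=0 -> continue
  step 1: psi=1 and phi held for [0,1) -> witness found
Witness step = 1

1


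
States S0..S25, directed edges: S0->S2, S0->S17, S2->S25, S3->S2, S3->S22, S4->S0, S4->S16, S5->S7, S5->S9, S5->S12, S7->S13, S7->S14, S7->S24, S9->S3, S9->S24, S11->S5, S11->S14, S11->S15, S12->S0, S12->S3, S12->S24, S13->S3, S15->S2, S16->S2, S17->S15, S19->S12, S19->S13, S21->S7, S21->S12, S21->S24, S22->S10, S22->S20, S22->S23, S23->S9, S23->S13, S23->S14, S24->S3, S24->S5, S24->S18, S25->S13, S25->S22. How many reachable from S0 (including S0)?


BFS from S0:
  layer 0: {S0}
  layer 1: {S2, S17}
  layer 2: {S15, S25}
  layer 3: {S13, S22}
  layer 4: {S3, S10, S20, S23}
  layer 5: {S9, S14}
  layer 6: {S24}
  layer 7: {S5, S18}
  layer 8: {S7, S12}
Reachable set: {S0, S2, S3, S5, S7, S9, S10, S12, S13, S14, S15, S17, S18, S20, S22, S23, S24, S25}
Count = 18

18


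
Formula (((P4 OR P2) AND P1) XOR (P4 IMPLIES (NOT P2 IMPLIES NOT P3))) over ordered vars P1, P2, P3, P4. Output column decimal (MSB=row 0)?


Formula: (((P4 OR P2) AND P1) XOR (P4 IMPLIES (NOT P2 IMPLIES NOT P3))) over P1, P2, P3, P4 (16 rows)
Evaluate each row (bits = P1,P2,P3,P4, MSB first):
  row 0 [0000]: (((0 OR 0) AND 0) XOR (0 IMPLIES (NOT 0 IMPLIES NOT 0))) -> 1
  row 1 [0001]: (((1 OR 0) AND 0) XOR (1 IMPLIES (NOT 0 IMPLIES NOT 0))) -> 1
  row 2 [0010]: (((0 OR 0) AND 0) XOR (0 IMPLIES (NOT 0 IMPLIES NOT 1))) -> 1
  row 3 [0011]: (((1 OR 0) AND 0) XOR (1 IMPLIES (NOT 0 IMPLIES NOT 1))) -> 0
  row 4 [0100]: (((0 OR 1) AND 0) XOR (0 IMPLIES (NOT 1 IMPLIES NOT 0))) -> 1
  row 5 [0101]: (((1 OR 1) AND 0) XOR (1 IMPLIES (NOT 1 IMPLIES NOT 0))) -> 1
  row 6 [0110]: (((0 OR 1) AND 0) XOR (0 IMPLIES (NOT 1 IMPLIES NOT 1))) -> 1
  row 7 [0111]: (((1 OR 1) AND 0) XOR (1 IMPLIES (NOT 1 IMPLIES NOT 1))) -> 1
  row 8 [1000]: (((0 OR 0) AND 1) XOR (0 IMPLIES (NOT 0 IMPLIES NOT 0))) -> 1
  row 9 [1001]: (((1 OR 0) AND 1) XOR (1 IMPLIES (NOT 0 IMPLIES NOT 0))) -> 0
  row 10 [1010]: (((0 OR 0) AND 1) XOR (0 IMPLIES (NOT 0 IMPLIES NOT 1))) -> 1
  row 11 [1011]: (((1 OR 0) AND 1) XOR (1 IMPLIES (NOT 0 IMPLIES NOT 1))) -> 1
  row 12 [1100]: (((0 OR 1) AND 1) XOR (0 IMPLIES (NOT 1 IMPLIES NOT 0))) -> 0
  row 13 [1101]: (((1 OR 1) AND 1) XOR (1 IMPLIES (NOT 1 IMPLIES NOT 0))) -> 0
  row 14 [1110]: (((0 OR 1) AND 1) XOR (0 IMPLIES (NOT 1 IMPLIES NOT 1))) -> 0
  row 15 [1111]: (((1 OR 1) AND 1) XOR (1 IMPLIES (NOT 1 IMPLIES NOT 1))) -> 0
Full result column, 4 rows per line (P1,P2 fixed per line; P3,P4 runs 00..11 left to right):
  rows 0-3 [P1,P2=00]: 1110  = hex E
  rows 4-7 [P1,P2=01]: 1111  = hex F
  rows 8-11 [P1,P2=10]: 1011  = hex B
  rows 12-15 [P1,P2=11]: 0000  = hex 0
Output column (row 0 .. row 15) = 1110111110110000
Output column grouped in 4s = 1110 1111 1011 0000 = 0xEFB0
Convert to decimal digit by digit (value = value*16 + digit):
  E -> 14
  14*16 + 15 (F) = 239
  239*16 + 11 (B) = 3835
  3835*16 + 0 = 61360
Decimal = 61360

61360


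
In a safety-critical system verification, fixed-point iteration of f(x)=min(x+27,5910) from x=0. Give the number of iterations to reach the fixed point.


Step 1: x=0, cap=5910, increment=27
Step 2: x grows by 27 each step until capped at 5910; fixed point is x=5910
Step 3: iterations = ceil(5910/27) = 219

219


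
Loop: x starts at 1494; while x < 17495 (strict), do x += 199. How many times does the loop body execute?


Step 1: x goes from 1494 toward 17495 by 199; the body runs while x<17495, so iterations = ceil((bound-start)/step)
Step 2: Distance=16001
Step 3: ceil(16001/199)=81

81


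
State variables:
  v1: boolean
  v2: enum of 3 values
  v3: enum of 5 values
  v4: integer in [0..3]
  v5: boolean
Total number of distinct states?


State space = product of domain sizes of all variables.
Domain sizes:
  v1 (boolean): 2
  v2 (enum of 3 values): 3
  v3 (enum of 5 values): 5
  v4 (integer in [0..3]): 4
  v5 (boolean): 2
Product = 2 * 3 * 5 * 4 * 2 = 240

240


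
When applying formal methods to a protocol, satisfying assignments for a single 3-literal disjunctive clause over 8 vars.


Step 1: Total=2^8=256
Step 2: Unsat when all 3 false: 2^5=32
Step 3: Sat=256-32=224

224


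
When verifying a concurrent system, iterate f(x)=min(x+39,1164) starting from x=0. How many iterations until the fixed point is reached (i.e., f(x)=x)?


Step 1: x=0, cap=1164, increment=39
Step 2: x grows by 39 each step until capped at 1164; fixed point is x=1164
Step 3: iterations = ceil(1164/39) = 30

30


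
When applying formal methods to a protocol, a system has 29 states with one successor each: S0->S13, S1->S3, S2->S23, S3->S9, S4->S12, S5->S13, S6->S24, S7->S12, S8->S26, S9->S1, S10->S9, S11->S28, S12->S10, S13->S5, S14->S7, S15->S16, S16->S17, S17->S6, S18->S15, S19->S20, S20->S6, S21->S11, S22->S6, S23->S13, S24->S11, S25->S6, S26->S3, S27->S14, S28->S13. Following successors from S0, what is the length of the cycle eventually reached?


Trace from S0 until a state repeats:
  S0 -> S13 -> S5 -> S13
S13 first seen at step 1, revisited at step 3.
Cycle length = 3 - 1 = 2

2


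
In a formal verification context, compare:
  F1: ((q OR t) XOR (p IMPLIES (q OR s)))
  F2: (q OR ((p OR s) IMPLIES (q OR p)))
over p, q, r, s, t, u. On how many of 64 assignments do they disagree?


F1 = ((q OR t) XOR (p IMPLIES (q OR s)))
F2 = (q OR ((p OR s) IMPLIES (q OR p)))
Evaluate both on each of 64 rows (bits = p,q,r,s,t,u):
  row 0 [000000]: F1=1 F2=1 -> 0
  row 1 [000001]: F1=1 F2=1 -> 0
  row 2 [000010]: F1=0 F2=1 (differ) -> 1
  row 3 [000011]: F1=0 F2=1 (differ) -> 1
  row 4 [000100]: F1=1 F2=0 (differ) -> 1
  (every remaining row is evaluated the same way; all 64 results are listed next)
Full result column, 8 rows per line (p,q,r fixed per line; s,t,u runs 000..111 left to right):
  rows 0-7 [p,q,r=000]: 00111100  (ones: 4)
  rows 8-15 [p,q,r=001]: 00111100  (ones: 4)
  rows 16-23 [p,q,r=010]: 11111111  (ones: 8)
  rows 24-31 [p,q,r=011]: 11111111  (ones: 8)
  rows 32-39 [p,q,r=100]: 11000011  (ones: 4)
  rows 40-47 [p,q,r=101]: 11000011  (ones: 4)
  rows 48-55 [p,q,r=110]: 11111111  (ones: 8)
  rows 56-63 [p,q,r=111]: 11111111  (ones: 8)
Disagreements = 4+4+8+8+4+4+8+8 = 48

48


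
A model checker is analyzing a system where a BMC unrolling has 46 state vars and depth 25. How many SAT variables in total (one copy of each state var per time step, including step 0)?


BMC unrolls to depth k, creating one copy of each state var for steps 0..k.
Step count = 25 + 1 = 26 (steps 0 through 25)
Vars per step = 46
Total = 46 * 26 = 1196

1196


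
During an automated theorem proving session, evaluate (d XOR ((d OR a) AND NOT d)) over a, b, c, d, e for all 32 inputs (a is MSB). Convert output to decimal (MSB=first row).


Formula: (d XOR ((d OR a) AND NOT d)) over a, b, c, d, e (32 rows)
Evaluate each row (bits = a,b,c,d,e, MSB first):
  row 0 [00000]: (0 XOR ((0 OR 0) AND NOT 0)) -> 0
  row 1 [00001]: (0 XOR ((0 OR 0) AND NOT 0)) -> 0
  row 2 [00010]: (1 XOR ((1 OR 0) AND NOT 1)) -> 1
  row 3 [00011]: (1 XOR ((1 OR 0) AND NOT 1)) -> 1
  row 4 [00100]: (0 XOR ((0 OR 0) AND NOT 0)) -> 0
  row 5 [00101]: (0 XOR ((0 OR 0) AND NOT 0)) -> 0
  row 6 [00110]: (1 XOR ((1 OR 0) AND NOT 1)) -> 1
  row 7 [00111]: (1 XOR ((1 OR 0) AND NOT 1)) -> 1
  row 8 [01000]: (0 XOR ((0 OR 0) AND NOT 0)) -> 0
  row 9 [01001]: (0 XOR ((0 OR 0) AND NOT 0)) -> 0
  row 10 [01010]: (1 XOR ((1 OR 0) AND NOT 1)) -> 1
  row 11 [01011]: (1 XOR ((1 OR 0) AND NOT 1)) -> 1
  row 12 [01100]: (0 XOR ((0 OR 0) AND NOT 0)) -> 0
  row 13 [01101]: (0 XOR ((0 OR 0) AND NOT 0)) -> 0
  row 14 [01110]: (1 XOR ((1 OR 0) AND NOT 1)) -> 1
  row 15 [01111]: (1 XOR ((1 OR 0) AND NOT 1)) -> 1
  row 16 [10000]: (0 XOR ((0 OR 1) AND NOT 0)) -> 1
  row 17 [10001]: (0 XOR ((0 OR 1) AND NOT 0)) -> 1
  row 18 [10010]: (1 XOR ((1 OR 1) AND NOT 1)) -> 1
  row 19 [10011]: (1 XOR ((1 OR 1) AND NOT 1)) -> 1
  row 20 [10100]: (0 XOR ((0 OR 1) AND NOT 0)) -> 1
  row 21 [10101]: (0 XOR ((0 OR 1) AND NOT 0)) -> 1
  row 22 [10110]: (1 XOR ((1 OR 1) AND NOT 1)) -> 1
  row 23 [10111]: (1 XOR ((1 OR 1) AND NOT 1)) -> 1
  row 24 [11000]: (0 XOR ((0 OR 1) AND NOT 0)) -> 1
  row 25 [11001]: (0 XOR ((0 OR 1) AND NOT 0)) -> 1
  row 26 [11010]: (1 XOR ((1 OR 1) AND NOT 1)) -> 1
  row 27 [11011]: (1 XOR ((1 OR 1) AND NOT 1)) -> 1
  row 28 [11100]: (0 XOR ((0 OR 1) AND NOT 0)) -> 1
  row 29 [11101]: (0 XOR ((0 OR 1) AND NOT 0)) -> 1
  row 30 [11110]: (1 XOR ((1 OR 1) AND NOT 1)) -> 1
  row 31 [11111]: (1 XOR ((1 OR 1) AND NOT 1)) -> 1
Full result column, 4 rows per line (a,b,c fixed per line; d,e runs 00..11 left to right):
  rows 0-3 [a,b,c=000]: 0011  = hex 3
  rows 4-7 [a,b,c=001]: 0011  = hex 3
  rows 8-11 [a,b,c=010]: 0011  = hex 3
  rows 12-15 [a,b,c=011]: 0011  = hex 3
  rows 16-19 [a,b,c=100]: 1111  = hex F
  rows 20-23 [a,b,c=101]: 1111  = hex F
  rows 24-27 [a,b,c=110]: 1111  = hex F
  rows 28-31 [a,b,c=111]: 1111  = hex F
Output column (row 0 .. row 31) = 00110011001100111111111111111111
Output column grouped in 4s = 0011 0011 0011 0011 1111 1111 1111 1111 = 0x3333FFFF
Convert to decimal digit by digit (value = value*16 + digit):
  3 -> 3
  3*16 + 3 = 51
  51*16 + 3 = 819
  819*16 + 3 = 13107
  13107*16 + 15 (F) = 209727
  209727*16 + 15 (F) = 3355647
  3355647*16 + 15 (F) = 53690367
  53690367*16 + 15 (F) = 859045887
Decimal = 859045887

859045887


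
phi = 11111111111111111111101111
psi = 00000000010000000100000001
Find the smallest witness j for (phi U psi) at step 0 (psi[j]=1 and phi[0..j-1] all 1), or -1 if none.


(phi U psi) at 0: need smallest j with psi[j]=1 and phi[i]=1 for all i in [0,j).
Scan from step 0:
  step 0: phi=1, psi=0 -> continue
  step 1: phi=1, psi=0 -> continue
  step 2: phi=1, psi=0 -> continue
  step 3: phi=1, psi=0 -> continue
  step 9: psi=1 and phi held for [0,9) -> witness found
Witness step = 9

9


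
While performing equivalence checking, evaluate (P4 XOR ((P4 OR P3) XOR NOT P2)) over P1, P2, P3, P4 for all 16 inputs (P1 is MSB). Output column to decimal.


Formula: (P4 XOR ((P4 OR P3) XOR NOT P2)) over P1, P2, P3, P4 (16 rows)
Evaluate each row (bits = P1,P2,P3,P4, MSB first):
  row 0 [0000]: (0 XOR ((0 OR 0) XOR NOT 0)) -> 1
  row 1 [0001]: (1 XOR ((1 OR 0) XOR NOT 0)) -> 1
  row 2 [0010]: (0 XOR ((0 OR 1) XOR NOT 0)) -> 0
  row 3 [0011]: (1 XOR ((1 OR 1) XOR NOT 0)) -> 1
  row 4 [0100]: (0 XOR ((0 OR 0) XOR NOT 1)) -> 0
  row 5 [0101]: (1 XOR ((1 OR 0) XOR NOT 1)) -> 0
  row 6 [0110]: (0 XOR ((0 OR 1) XOR NOT 1)) -> 1
  row 7 [0111]: (1 XOR ((1 OR 1) XOR NOT 1)) -> 0
  row 8 [1000]: (0 XOR ((0 OR 0) XOR NOT 0)) -> 1
  row 9 [1001]: (1 XOR ((1 OR 0) XOR NOT 0)) -> 1
  row 10 [1010]: (0 XOR ((0 OR 1) XOR NOT 0)) -> 0
  row 11 [1011]: (1 XOR ((1 OR 1) XOR NOT 0)) -> 1
  row 12 [1100]: (0 XOR ((0 OR 0) XOR NOT 1)) -> 0
  row 13 [1101]: (1 XOR ((1 OR 0) XOR NOT 1)) -> 0
  row 14 [1110]: (0 XOR ((0 OR 1) XOR NOT 1)) -> 1
  row 15 [1111]: (1 XOR ((1 OR 1) XOR NOT 1)) -> 0
Full result column, 4 rows per line (P1,P2 fixed per line; P3,P4 runs 00..11 left to right):
  rows 0-3 [P1,P2=00]: 1101  = hex D
  rows 4-7 [P1,P2=01]: 0010  = hex 2
  rows 8-11 [P1,P2=10]: 1101  = hex D
  rows 12-15 [P1,P2=11]: 0010  = hex 2
Output column (row 0 .. row 15) = 1101001011010010
Output column grouped in 4s = 1101 0010 1101 0010 = 0xD2D2
Convert to decimal digit by digit (value = value*16 + digit):
  D -> 13
  13*16 + 2 = 210
  210*16 + 13 (D) = 3373
  3373*16 + 2 = 53970
Decimal = 53970

53970


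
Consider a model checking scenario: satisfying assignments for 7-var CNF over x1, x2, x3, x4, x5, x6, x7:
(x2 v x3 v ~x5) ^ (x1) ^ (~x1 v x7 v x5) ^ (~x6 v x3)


CNF with 4 clauses over 7 vars (128 assignments).
An assignment satisfies CNF iff every clause has >=1 true literal.
Check each row (bits = x1,x2,x3,x4,x5,x6,x7; clause T/F shown):
  row 0 [0000000]: clauses=TFTT -> 0
  row 1 [0000001]: clauses=TFTT -> 0
  row 2 [0000010]: clauses=TFTF -> 0
  row 3 [0000011]: clauses=TFTF -> 0
  row 4 [0000100]: clauses=FFTT -> 0
  (every remaining row is evaluated the same way; all 128 results are listed next)
Full result column, 8 rows per line (x1,x2,x3,x4 fixed per line; x5,x6,x7 runs 000..111 left to right):
  rows 0-7 [x1,x2,x3,x4=0000]: 00000000  (ones: 0)
  rows 8-15 [x1,x2,x3,x4=0001]: 00000000  (ones: 0)
  rows 16-23 [x1,x2,x3,x4=0010]: 00000000  (ones: 0)
  rows 24-31 [x1,x2,x3,x4=0011]: 00000000  (ones: 0)
  rows 32-39 [x1,x2,x3,x4=0100]: 00000000  (ones: 0)
  rows 40-47 [x1,x2,x3,x4=0101]: 00000000  (ones: 0)
  rows 48-55 [x1,x2,x3,x4=0110]: 00000000  (ones: 0)
  rows 56-63 [x1,x2,x3,x4=0111]: 00000000  (ones: 0)
  rows 64-71 [x1,x2,x3,x4=1000]: 01000000  (ones: 1)
  rows 72-79 [x1,x2,x3,x4=1001]: 01000000  (ones: 1)
  rows 80-87 [x1,x2,x3,x4=1010]: 01011111  (ones: 6)
  rows 88-95 [x1,x2,x3,x4=1011]: 01011111  (ones: 6)
  rows 96-103 [x1,x2,x3,x4=1100]: 01001100  (ones: 3)
  rows 104-111 [x1,x2,x3,x4=1101]: 01001100  (ones: 3)
  rows 112-119 [x1,x2,x3,x4=1110]: 01011111  (ones: 6)
  rows 120-127 [x1,x2,x3,x4=1111]: 01011111  (ones: 6)
Satisfying assignments = 0+0+0+0+0+0+0+0+1+1+6+6+3+3+6+6 = 32

32


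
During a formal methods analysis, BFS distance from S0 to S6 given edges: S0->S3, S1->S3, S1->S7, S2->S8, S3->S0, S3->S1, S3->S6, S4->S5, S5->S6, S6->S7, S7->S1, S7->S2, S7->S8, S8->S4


BFS layer-by-layer from S0:
  dist 0: {S0}
  dist 1: {S3}
  dist 2: {S1, S6}
  -> S6 reached at distance 2
Shortest path length = 2

2


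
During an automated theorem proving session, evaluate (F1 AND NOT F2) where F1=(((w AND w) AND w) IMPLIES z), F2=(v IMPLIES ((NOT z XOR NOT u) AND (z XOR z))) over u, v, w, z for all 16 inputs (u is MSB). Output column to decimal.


F1 = (((w AND w) AND w) IMPLIES z)
F2 = (v IMPLIES ((NOT z XOR NOT u) AND (z XOR z)))
Counterexample to F1=>F2 is where F1=1 and F2=0.
Evaluate each row (bits = u,v,w,z, MSB first):
  row 0 [0000]: F1=1 F2=1 -> F1&~F2 -> 0
  row 1 [0001]: F1=1 F2=1 -> F1&~F2 -> 0
  row 2 [0010]: F1=0 F2=1 -> F1&~F2 -> 0
  row 3 [0011]: F1=1 F2=1 -> F1&~F2 -> 0
  row 4 [0100]: F1=1 F2=0 -> F1&~F2 -> 1
  row 5 [0101]: F1=1 F2=0 -> F1&~F2 -> 1
  row 6 [0110]: F1=0 F2=0 -> F1&~F2 -> 0
  row 7 [0111]: F1=1 F2=0 -> F1&~F2 -> 1
  row 8 [1000]: F1=1 F2=1 -> F1&~F2 -> 0
  row 9 [1001]: F1=1 F2=1 -> F1&~F2 -> 0
  row 10 [1010]: F1=0 F2=1 -> F1&~F2 -> 0
  row 11 [1011]: F1=1 F2=1 -> F1&~F2 -> 0
  row 12 [1100]: F1=1 F2=0 -> F1&~F2 -> 1
  row 13 [1101]: F1=1 F2=0 -> F1&~F2 -> 1
  row 14 [1110]: F1=0 F2=0 -> F1&~F2 -> 0
  row 15 [1111]: F1=1 F2=0 -> F1&~F2 -> 1
Full result column, 4 rows per line (u,v fixed per line; w,z runs 00..11 left to right):
  rows 0-3 [u,v=00]: 0000  = hex 0
  rows 4-7 [u,v=01]: 1101  = hex D
  rows 8-11 [u,v=10]: 0000  = hex 0
  rows 12-15 [u,v=11]: 1101  = hex D
Counterexample vector (row 0 .. row 15) = 0000110100001101
Output column grouped in 4s = 0000 1101 0000 1101 = 0x0D0D
Convert to decimal digit by digit (value = value*16 + digit):
  0 -> 0
  0*16 + 13 (D) = 13
  13*16 + 0 = 208
  208*16 + 13 (D) = 3341
Decimal = 3341

3341
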